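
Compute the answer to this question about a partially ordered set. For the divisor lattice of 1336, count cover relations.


A cover relation a -< b holds when a < b with no c strictly between.
Cover relations:
  1 -< 2
  1 -< 167
  2 -< 4
  2 -< 334
  4 -< 8
  4 -< 668
  8 -< 1336
  167 -< 334
  ...2 more
Total: 10


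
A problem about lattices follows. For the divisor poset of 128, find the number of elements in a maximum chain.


A chain is a totally ordered subset; we count the number of elements in a maximum chain.
Compute, for each element x, the size of the longest chain ending at x:
  1: 1
  2: 2
  4: 3
  8: 4
  16: 5
  32: 6
  ...
A maximum chain: 1 < 2 < 4 < 8 < 16 < 32 < 64 < 128
Number of elements in the longest chain: 8


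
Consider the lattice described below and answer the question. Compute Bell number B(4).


B(n) = number of set partitions of an n-element set.
B(n) satisfies the recurrence: B(n+1) = sum_k C(n,k)*B(k).
B(4) = 15


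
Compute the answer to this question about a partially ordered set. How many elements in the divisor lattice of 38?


Divisors of 38: [1, 2, 19, 38]
Count: 4


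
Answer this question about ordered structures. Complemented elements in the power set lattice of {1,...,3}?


An element a is complemented if some b has a meet b = bottom, a join b = top.
every subset A has complement S\A, so all elements are complemented.
Complemented elements: {}, {1}, {2}, {3}, {1,2}, {1,3}, ... (2 more)
Count: 8


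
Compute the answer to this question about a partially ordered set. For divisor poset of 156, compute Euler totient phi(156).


phi(n) = n * prod_{p|n} (1 - 1/p).
Prime divisors of 156: [2, 3, 13]
phi(156) = 156 * (1 - 1/2) * (1 - 1/3) * (1 - 1/13)
phi(156) = 48


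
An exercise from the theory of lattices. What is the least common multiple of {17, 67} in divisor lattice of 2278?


In a divisor lattice, join = lcm (least common multiple).
Compute lcm iteratively: start with first element, then lcm(current, next).
Elements: [17, 67]
lcm(17,67) = 1139
Final lcm = 1139


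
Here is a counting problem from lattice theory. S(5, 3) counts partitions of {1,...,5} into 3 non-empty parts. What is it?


S(n,k) = k*S(n-1,k) + S(n-1,k-1).
S(4,3) = 6, S(4,2) = 7
S(5,3) = 3*6 + 7 = 18 + 7
S(5,3) = 25


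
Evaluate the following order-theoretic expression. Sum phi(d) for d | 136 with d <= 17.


Divisors of 136 up to 17: [1, 2, 4, 8, 17]
phi values: [1, 1, 2, 4, 16]
Sum = 24


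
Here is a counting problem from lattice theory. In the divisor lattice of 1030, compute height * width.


Height = length of longest chain minus 1; width = size of largest antichain.
A maximum chain: 1 | 103 | 515 | 1030  (height 3).
A maximum antichain: {2, 5, 103}  (width 3).
Product = 3 * 3 = 9


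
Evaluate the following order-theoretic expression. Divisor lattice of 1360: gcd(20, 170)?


Meet=gcd.
gcd(20,170)=10


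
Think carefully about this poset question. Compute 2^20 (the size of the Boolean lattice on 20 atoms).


Power set = 2^n.
2^20 = 1048576


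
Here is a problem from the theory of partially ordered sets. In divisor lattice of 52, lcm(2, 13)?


Join=lcm.
gcd(2,13)=1
lcm=26


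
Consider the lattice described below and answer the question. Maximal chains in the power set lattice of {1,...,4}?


A maximal chain goes from the minimum element to a maximal element via cover relations.
Counting all min-to-max paths in the cover graph.
Total maximal chains: 24


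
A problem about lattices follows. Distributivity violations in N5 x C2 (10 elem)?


Distributive law: a ^ (b v c) = (a ^ b) v (a ^ c).
Check all 10^3 = 1000 ordered triples (a,b,c).
  e.g. a=(b,0), b=(a,0), c=(c,0): lhs=(b,0) != rhs=(a,0)
  e.g. a=(b,0), b=(a,0), c=(c,1): lhs=(b,0) != rhs=(a,0)
Total violating triples: 16


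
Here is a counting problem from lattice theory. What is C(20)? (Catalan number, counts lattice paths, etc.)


C(n) = C(2n, n) / (n+1).
C(40, 20) = 137846528820
C(20) = 137846528820 / 21 = 6564120420


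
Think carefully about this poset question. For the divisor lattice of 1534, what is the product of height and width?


Height = length of longest chain minus 1; width = size of largest antichain.
A maximum chain: 1 | 59 | 767 | 1534  (height 3).
A maximum antichain: {2, 13, 59}  (width 3).
Product = 3 * 3 = 9


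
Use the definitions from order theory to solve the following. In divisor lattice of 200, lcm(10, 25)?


Join=lcm.
gcd(10,25)=5
lcm=50


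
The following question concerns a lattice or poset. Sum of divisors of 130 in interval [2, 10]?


Interval [2,10] in divisors of 130: [2, 10]
Sum = 12


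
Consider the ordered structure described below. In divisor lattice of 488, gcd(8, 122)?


Meet=gcd.
gcd(8,122)=2


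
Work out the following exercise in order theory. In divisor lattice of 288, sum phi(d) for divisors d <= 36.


Divisors of 288 up to 36: [1, 2, 3, 4, 6, 8, 9, 12, 16, 18, 24, 32, 36]
phi values: [1, 1, 2, 2, 2, 4, 6, 4, 8, 6, 8, 16, 12]
Sum = 72


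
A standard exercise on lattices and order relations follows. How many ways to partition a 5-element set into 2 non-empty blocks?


S(n,k) = k*S(n-1,k) + S(n-1,k-1).
S(4,2) = 7, S(4,1) = 1
S(5,2) = 2*7 + 1 = 14 + 1
S(5,2) = 15


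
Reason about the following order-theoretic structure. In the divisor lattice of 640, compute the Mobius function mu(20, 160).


In a divisor lattice, mu(a,b) = mu(b/a) where mu is the classical Mobius function.
b/a = 160/20 = 8
Prime factorization of 8: primes [2]
8 is not squarefree, so mu(8) = 0


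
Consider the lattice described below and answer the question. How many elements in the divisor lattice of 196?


Divisors of 196: [1, 2, 4, 7, 14, 28, 49, 98, 196]
Count: 9


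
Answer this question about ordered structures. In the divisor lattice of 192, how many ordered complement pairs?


Complement pair (a,b): a meet b = bottom, a join b = top.
Here: gcd(a,b)=1 and lcm(a,b)=192, i.e. a*b=192 with a,b coprime.
Pairs found: (1,192), (3,64), (64,3), (192,1)
Total ordered pairs: 4


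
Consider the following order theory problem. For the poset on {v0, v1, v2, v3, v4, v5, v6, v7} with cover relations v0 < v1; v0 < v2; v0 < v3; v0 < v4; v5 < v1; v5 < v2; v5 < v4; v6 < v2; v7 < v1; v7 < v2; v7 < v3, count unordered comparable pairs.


A comparable pair {a,b} has a < b or b < a in the order.
Count unordered pairs where one element is strictly below the other.
Examples: {v0,v1}, {v0,v2}, {v0,v3}, {v0,v4}, ...
Total comparable pairs: 11


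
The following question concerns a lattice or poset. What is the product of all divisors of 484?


Divisors of 484: [1, 2, 4, 11, 22, 44, 121, 242, 484]
Product = n^(d(n)/2) = 484^(9/2)
Product = 1207269217792


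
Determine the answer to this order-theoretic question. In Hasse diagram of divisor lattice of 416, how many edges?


A cover relation a -< b holds when a < b with no c strictly between.
Cover relations:
  1 -< 2
  1 -< 13
  2 -< 4
  2 -< 26
  4 -< 8
  4 -< 52
  8 -< 16
  8 -< 104
  ...8 more
Total: 16


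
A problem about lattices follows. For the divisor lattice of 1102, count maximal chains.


A maximal chain goes from the minimum element to a maximal element via cover relations.
Counting all min-to-max paths in the cover graph.
Total maximal chains: 6


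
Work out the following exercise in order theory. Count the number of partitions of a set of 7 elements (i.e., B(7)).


B(n) = number of set partitions of an n-element set.
B(n) satisfies the recurrence: B(n+1) = sum_k C(n,k)*B(k).
B(7) = 877


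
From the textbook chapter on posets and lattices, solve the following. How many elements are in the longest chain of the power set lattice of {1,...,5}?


A chain is a totally ordered subset; we count the number of elements in a maximum chain.
Compute, for each element x, the size of the longest chain ending at x:
  {}: 1
  {1}: 2
  {2}: 2
  {3}: 2
  {4}: 2
  {5}: 2
  ...
A maximum chain: {} < {1} < {1,2} < {1,2,3} < {1,2,3,4} < {1,2,3,4,5}
Number of elements in the longest chain: 6


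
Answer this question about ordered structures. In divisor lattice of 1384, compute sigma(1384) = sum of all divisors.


sigma(n) = sum of divisors.
Divisors of 1384: [1, 2, 4, 8, 173, 346, 692, 1384]
Sum = 2610


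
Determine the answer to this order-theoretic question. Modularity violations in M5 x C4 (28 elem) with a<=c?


Modular law: if a <= c then a v (b ^ c) = (a v b) ^ c.
Check all triples (a,b,c) with a <= c among 28 elements.
This lattice is modular (diamonds M_m and their chain-products are modular).
Total violating triples: 0


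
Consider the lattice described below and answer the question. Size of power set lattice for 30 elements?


Power set = 2^n.
2^30 = 1073741824


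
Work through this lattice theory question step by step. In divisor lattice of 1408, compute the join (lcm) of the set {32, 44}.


In a divisor lattice, join = lcm (least common multiple).
Compute lcm iteratively: start with first element, then lcm(current, next).
Elements: [32, 44]
lcm(32,44) = 352
Final lcm = 352


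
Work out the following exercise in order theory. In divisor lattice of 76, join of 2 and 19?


In a divisor lattice, join = lcm (least common multiple).
gcd(2,19) = 1
lcm(2,19) = 2*19/gcd = 38/1 = 38


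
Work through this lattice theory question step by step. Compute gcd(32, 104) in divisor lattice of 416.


In a divisor lattice, meet = gcd (greatest common divisor).
By Euclidean algorithm or factoring: gcd(32,104) = 8


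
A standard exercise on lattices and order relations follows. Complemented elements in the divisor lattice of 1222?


An element a is complemented if some b has a meet b = bottom, a join b = top.
a is complemented iff gcd(a, n/a)=1, i.e. a is a unitary divisor of 1222.
Complemented elements: 1, 2, 13, 26, 47, 94, ... (2 more)
Count: 8


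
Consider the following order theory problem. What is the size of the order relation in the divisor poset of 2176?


The order relation is {(a,b) : a <= b}, reflexive so it includes (a,a).
Examples: (1,1), (1,1088), (1,128), (1,136), (1,16), ...
Total ordered pairs: 108


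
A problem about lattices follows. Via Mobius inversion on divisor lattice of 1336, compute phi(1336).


phi(n) = n * prod_{p|n} (1 - 1/p).
Prime divisors of 1336: [2, 167]
phi(1336) = 1336 * (1 - 1/2) * (1 - 1/167)
phi(1336) = 664


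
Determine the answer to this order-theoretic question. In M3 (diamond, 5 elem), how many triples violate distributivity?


Distributive law: a ^ (b v c) = (a ^ b) v (a ^ c).
Check all 5^3 = 125 ordered triples (a,b,c).
  e.g. a=a1, b=a2, c=a3: lhs=a1 != rhs=0
  e.g. a=a1, b=a3, c=a2: lhs=a1 != rhs=0
Total violating triples: 6


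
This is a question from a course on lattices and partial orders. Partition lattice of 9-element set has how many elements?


B(n) = number of set partitions of an n-element set.
B(n) satisfies the recurrence: B(n+1) = sum_k C(n,k)*B(k).
B(9) = 21147


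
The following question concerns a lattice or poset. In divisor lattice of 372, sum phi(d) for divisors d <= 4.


Divisors of 372 up to 4: [1, 2, 3, 4]
phi values: [1, 1, 2, 2]
Sum = 6


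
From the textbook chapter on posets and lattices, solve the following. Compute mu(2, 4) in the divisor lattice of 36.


In a divisor lattice, mu(a,b) = mu(b/a) where mu is the classical Mobius function.
b/a = 4/2 = 2
Prime factorization of 2: primes [2]
2 is squarefree with 1 prime factor(s), so mu(2) = (-1)^1 = -1


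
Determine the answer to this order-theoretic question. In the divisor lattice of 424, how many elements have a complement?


An element a is complemented if some b has a meet b = bottom, a join b = top.
a is complemented iff gcd(a, n/a)=1, i.e. a is a unitary divisor of 424.
Complemented elements: 1, 8, 53, 424
Count: 4


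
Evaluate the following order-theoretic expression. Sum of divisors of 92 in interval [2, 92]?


Interval [2,92] in divisors of 92: [2, 4, 46, 92]
Sum = 144


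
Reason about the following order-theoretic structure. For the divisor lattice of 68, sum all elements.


sigma(n) = sum of divisors.
Divisors of 68: [1, 2, 4, 17, 34, 68]
Sum = 126


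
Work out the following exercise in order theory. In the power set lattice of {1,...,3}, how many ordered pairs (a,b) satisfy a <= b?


The order relation is {(a,b) : a <= b}, reflexive so it includes (a,a).
Examples: ({},{}), ({},{1,2}), ({},{1,2,3}), ({},{1,3}), ({},{1}), ...
Total ordered pairs: 27


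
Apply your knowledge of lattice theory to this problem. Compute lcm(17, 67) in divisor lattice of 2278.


In a divisor lattice, join = lcm (least common multiple).
gcd(17,67) = 1
lcm(17,67) = 17*67/gcd = 1139/1 = 1139


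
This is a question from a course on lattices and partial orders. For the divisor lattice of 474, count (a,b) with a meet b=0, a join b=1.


Complement pair (a,b): a meet b = bottom, a join b = top.
Here: gcd(a,b)=1 and lcm(a,b)=474, i.e. a*b=474 with a,b coprime.
Pairs found: (1,474), (2,237), (3,158), (6,79), ... (4 more)
Total ordered pairs: 8


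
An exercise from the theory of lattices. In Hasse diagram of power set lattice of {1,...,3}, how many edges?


A cover relation a -< b holds when a < b with no c strictly between.
Cover relations:
  {} -< {1}
  {} -< {2}
  {} -< {3}
  {1} -< {1,2}
  {1} -< {1,3}
  {2} -< {1,2}
  {2} -< {2,3}
  {3} -< {1,3}
  ...4 more
Total: 12


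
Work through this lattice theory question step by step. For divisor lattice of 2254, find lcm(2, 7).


In a divisor lattice, join = lcm (least common multiple).
Compute lcm iteratively: start with first element, then lcm(current, next).
Elements: [2, 7]
lcm(2,7) = 14
Final lcm = 14


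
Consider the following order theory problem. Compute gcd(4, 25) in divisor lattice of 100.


In a divisor lattice, meet = gcd (greatest common divisor).
By Euclidean algorithm or factoring: gcd(4,25) = 1


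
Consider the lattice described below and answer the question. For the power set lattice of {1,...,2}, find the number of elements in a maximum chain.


A chain is a totally ordered subset; we count the number of elements in a maximum chain.
Compute, for each element x, the size of the longest chain ending at x:
  {}: 1
  {1}: 2
  {2}: 2
  {1,2}: 3
A maximum chain: {} < {1} < {1,2}
Number of elements in the longest chain: 3


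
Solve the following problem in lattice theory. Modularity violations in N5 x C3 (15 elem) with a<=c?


Modular law: if a <= c then a v (b ^ c) = (a v b) ^ c.
Check all triples (a,b,c) with a <= c among 15 elements.
  e.g. a=(a,0), b=(c,0), c=(b,0): lhs=(a,0) != rhs=(b,0)
  e.g. a=(a,0), b=(c,1), c=(b,0): lhs=(a,0) != rhs=(b,0)
Total violating triples: 18


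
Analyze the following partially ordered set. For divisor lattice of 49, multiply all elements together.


Divisors of 49: [1, 7, 49]
Product = n^(d(n)/2) = 49^(3/2)
Product = 343


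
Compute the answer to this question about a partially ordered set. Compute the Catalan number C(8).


C(n) = C(2n, n) / (n+1).
C(16, 8) = 12870
C(8) = 12870 / 9 = 1430


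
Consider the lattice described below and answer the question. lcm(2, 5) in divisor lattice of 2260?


Join=lcm.
gcd(2,5)=1
lcm=10


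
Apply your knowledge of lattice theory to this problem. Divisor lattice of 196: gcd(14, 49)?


Meet=gcd.
gcd(14,49)=7


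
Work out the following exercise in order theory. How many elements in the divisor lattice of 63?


Divisors of 63: [1, 3, 7, 9, 21, 63]
Count: 6


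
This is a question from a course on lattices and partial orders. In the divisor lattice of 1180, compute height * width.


Height = length of longest chain minus 1; width = size of largest antichain.
A maximum chain: 1 | 59 | 295 | 590 | 1180  (height 4).
A maximum antichain: {4, 10, 118, 295}  (width 4).
Product = 4 * 4 = 16


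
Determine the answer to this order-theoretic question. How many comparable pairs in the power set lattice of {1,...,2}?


A comparable pair {a,b} has a < b or b < a in the order.
Count unordered pairs where one element is strictly below the other.
Examples: {{},{1}}, {{},{2}}, {{},{1,2}}, {{1},{1,2}}, ...
Total comparable pairs: 5


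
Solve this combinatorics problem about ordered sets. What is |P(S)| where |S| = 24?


Power set = 2^n.
2^24 = 16777216


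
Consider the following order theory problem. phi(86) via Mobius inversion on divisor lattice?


phi(n) = n * prod_{p|n} (1 - 1/p).
Prime divisors of 86: [2, 43]
phi(86) = 86 * (1 - 1/2) * (1 - 1/43)
phi(86) = 42


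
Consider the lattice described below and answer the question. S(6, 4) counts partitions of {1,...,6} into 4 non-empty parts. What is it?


S(n,k) = k*S(n-1,k) + S(n-1,k-1).
S(5,4) = 10, S(5,3) = 25
S(6,4) = 4*10 + 25 = 40 + 25
S(6,4) = 65


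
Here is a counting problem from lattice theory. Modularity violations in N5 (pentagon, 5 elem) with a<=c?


Modular law: if a <= c then a v (b ^ c) = (a v b) ^ c.
Check all triples (a,b,c) with a <= c among 5 elements.
  e.g. a=a, b=c, c=b: lhs=a != rhs=b
Total violating triples: 1


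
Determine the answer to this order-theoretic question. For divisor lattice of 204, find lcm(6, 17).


In a divisor lattice, join = lcm (least common multiple).
Compute lcm iteratively: start with first element, then lcm(current, next).
Elements: [6, 17]
lcm(6,17) = 102
Final lcm = 102


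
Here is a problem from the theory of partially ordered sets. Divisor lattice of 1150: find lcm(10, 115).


In a divisor lattice, join = lcm (least common multiple).
gcd(10,115) = 5
lcm(10,115) = 10*115/gcd = 1150/5 = 230


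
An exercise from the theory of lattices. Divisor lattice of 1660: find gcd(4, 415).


In a divisor lattice, meet = gcd (greatest common divisor).
By Euclidean algorithm or factoring: gcd(4,415) = 1


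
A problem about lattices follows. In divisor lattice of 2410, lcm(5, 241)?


Join=lcm.
gcd(5,241)=1
lcm=1205


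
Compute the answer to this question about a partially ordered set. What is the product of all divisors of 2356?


Divisors of 2356: [1, 2, 4, 19, 31, 38, 62, 76, 124, 589, 1178, 2356]
Product = n^(d(n)/2) = 2356^(12/2)
Product = 171021895939637088256


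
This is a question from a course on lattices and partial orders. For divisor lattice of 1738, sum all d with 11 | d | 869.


Interval [11,869] in divisors of 1738: [11, 869]
Sum = 880


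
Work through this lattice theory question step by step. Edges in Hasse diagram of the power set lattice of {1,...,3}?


A cover relation a -< b holds when a < b with no c strictly between.
Cover relations:
  {} -< {1}
  {} -< {2}
  {} -< {3}
  {1} -< {1,2}
  {1} -< {1,3}
  {2} -< {1,2}
  {2} -< {2,3}
  {3} -< {1,3}
  ...4 more
Total: 12


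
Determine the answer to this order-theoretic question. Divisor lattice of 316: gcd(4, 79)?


Meet=gcd.
gcd(4,79)=1


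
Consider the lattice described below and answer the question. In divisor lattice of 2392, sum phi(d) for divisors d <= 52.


Divisors of 2392 up to 52: [1, 2, 4, 8, 13, 23, 26, 46, 52]
phi values: [1, 1, 2, 4, 12, 22, 12, 22, 24]
Sum = 100


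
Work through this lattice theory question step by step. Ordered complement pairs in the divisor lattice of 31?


Complement pair (a,b): a meet b = bottom, a join b = top.
Here: gcd(a,b)=1 and lcm(a,b)=31, i.e. a*b=31 with a,b coprime.
Pairs found: (1,31), (31,1)
Total ordered pairs: 2


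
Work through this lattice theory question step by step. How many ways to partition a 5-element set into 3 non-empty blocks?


S(n,k) = k*S(n-1,k) + S(n-1,k-1).
S(4,3) = 6, S(4,2) = 7
S(5,3) = 3*6 + 7 = 18 + 7
S(5,3) = 25


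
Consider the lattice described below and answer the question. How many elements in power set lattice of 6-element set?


Power set = 2^n.
2^6 = 64


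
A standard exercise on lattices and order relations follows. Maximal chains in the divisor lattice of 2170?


A maximal chain goes from the minimum element to a maximal element via cover relations.
Counting all min-to-max paths in the cover graph.
Total maximal chains: 24


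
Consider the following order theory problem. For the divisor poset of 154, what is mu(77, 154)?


In a divisor lattice, mu(a,b) = mu(b/a) where mu is the classical Mobius function.
b/a = 154/77 = 2
Prime factorization of 2: primes [2]
2 is squarefree with 1 prime factor(s), so mu(2) = (-1)^1 = -1


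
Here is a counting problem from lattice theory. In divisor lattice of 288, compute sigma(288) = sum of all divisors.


sigma(n) = sum of divisors.
Divisors of 288: [1, 2, 3, 4, 6, 8, 9, 12, 16, 18, 24, 32, 36, 48, 72, 96, 144, 288]
Sum = 819


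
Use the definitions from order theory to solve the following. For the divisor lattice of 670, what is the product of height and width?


Height = length of longest chain minus 1; width = size of largest antichain.
A maximum chain: 1 | 67 | 335 | 670  (height 3).
A maximum antichain: {2, 5, 67}  (width 3).
Product = 3 * 3 = 9


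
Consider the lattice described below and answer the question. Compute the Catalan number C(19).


C(n) = C(2n, n) / (n+1).
C(38, 19) = 35345263800
C(19) = 35345263800 / 20 = 1767263190


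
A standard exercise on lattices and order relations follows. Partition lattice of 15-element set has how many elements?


B(n) = number of set partitions of an n-element set.
B(n) satisfies the recurrence: B(n+1) = sum_k C(n,k)*B(k).
B(15) = 1382958545


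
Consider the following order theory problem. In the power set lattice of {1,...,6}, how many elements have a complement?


An element a is complemented if some b has a meet b = bottom, a join b = top.
every subset A has complement S\A, so all elements are complemented.
Complemented elements: {}, {1}, {2}, {3}, {4}, {5}, ... (58 more)
Count: 64


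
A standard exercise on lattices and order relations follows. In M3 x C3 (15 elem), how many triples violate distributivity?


Distributive law: a ^ (b v c) = (a ^ b) v (a ^ c).
Check all 15^3 = 3375 ordered triples (a,b,c).
  e.g. a=(a1,0), b=(a2,0), c=(a3,0): lhs=(a1,0) != rhs=(0,0)
  e.g. a=(a1,0), b=(a2,0), c=(a3,1): lhs=(a1,0) != rhs=(0,0)
Total violating triples: 162


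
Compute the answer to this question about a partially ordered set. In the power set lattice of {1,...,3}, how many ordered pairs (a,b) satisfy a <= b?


The order relation is {(a,b) : a <= b}, reflexive so it includes (a,a).
Examples: ({},{}), ({},{1,2}), ({},{1,2,3}), ({},{1,3}), ({},{1}), ...
Total ordered pairs: 27


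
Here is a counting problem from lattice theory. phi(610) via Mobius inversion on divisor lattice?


phi(n) = n * prod_{p|n} (1 - 1/p).
Prime divisors of 610: [2, 5, 61]
phi(610) = 610 * (1 - 1/2) * (1 - 1/5) * (1 - 1/61)
phi(610) = 240


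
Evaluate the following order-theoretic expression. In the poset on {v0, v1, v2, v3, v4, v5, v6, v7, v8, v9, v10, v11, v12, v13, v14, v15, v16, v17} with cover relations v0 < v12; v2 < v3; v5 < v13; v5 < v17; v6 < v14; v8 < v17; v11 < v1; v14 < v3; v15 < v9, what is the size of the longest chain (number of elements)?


A chain is a totally ordered subset; we count the number of elements in a maximum chain.
Compute, for each element x, the size of the longest chain ending at x:
  v0: 1
  v2: 1
  v4: 1
  v5: 1
  v6: 1
  v7: 1
  ...
A maximum chain: v6 < v14 < v3
Number of elements in the longest chain: 3


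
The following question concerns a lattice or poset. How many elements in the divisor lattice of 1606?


Divisors of 1606: [1, 2, 11, 22, 73, 146, 803, 1606]
Count: 8


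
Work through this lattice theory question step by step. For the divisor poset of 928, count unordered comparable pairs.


A comparable pair {a,b} has a < b or b < a in the order.
Count unordered pairs where one element is strictly below the other.
Examples: {1,2}, {1,4}, {1,8}, {1,16}, ...
Total comparable pairs: 51


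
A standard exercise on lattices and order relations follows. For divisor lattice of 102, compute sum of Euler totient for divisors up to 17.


Divisors of 102 up to 17: [1, 2, 3, 6, 17]
phi values: [1, 1, 2, 2, 16]
Sum = 22


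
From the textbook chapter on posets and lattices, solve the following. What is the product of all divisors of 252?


Divisors of 252: [1, 2, 3, 4, 6, 7, 9, 12, 14, 18, 21, 28, 36, 42, 63, 84, 126, 252]
Product = n^(d(n)/2) = 252^(18/2)
Product = 4098310578334288576512


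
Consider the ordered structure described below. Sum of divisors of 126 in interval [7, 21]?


Interval [7,21] in divisors of 126: [7, 21]
Sum = 28


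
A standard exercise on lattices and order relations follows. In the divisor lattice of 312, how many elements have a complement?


An element a is complemented if some b has a meet b = bottom, a join b = top.
a is complemented iff gcd(a, n/a)=1, i.e. a is a unitary divisor of 312.
Complemented elements: 1, 3, 8, 13, 24, 39, ... (2 more)
Count: 8


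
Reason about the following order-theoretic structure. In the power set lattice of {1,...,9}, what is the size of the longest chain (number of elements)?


A chain is a totally ordered subset; we count the number of elements in a maximum chain.
Compute, for each element x, the size of the longest chain ending at x:
  {}: 1
  {1}: 2
  {2}: 2
  {3}: 2
  {4}: 2
  {5}: 2
  ...
A maximum chain: {} < {1} < {1,2} < {1,2,3} < {1,2,3,4} < {1,2,3,4,5} < {1,2,3,4,5,6} < {1,2,3,4,5,6,7} < {1,2,3,4,5,6,7,8} < {1,2,3,4,5,6,7,8,9}
Number of elements in the longest chain: 10


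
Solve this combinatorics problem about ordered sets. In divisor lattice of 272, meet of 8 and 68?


In a divisor lattice, meet = gcd (greatest common divisor).
By Euclidean algorithm or factoring: gcd(8,68) = 4


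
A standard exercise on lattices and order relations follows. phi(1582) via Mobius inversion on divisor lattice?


phi(n) = n * prod_{p|n} (1 - 1/p).
Prime divisors of 1582: [2, 7, 113]
phi(1582) = 1582 * (1 - 1/2) * (1 - 1/7) * (1 - 1/113)
phi(1582) = 672


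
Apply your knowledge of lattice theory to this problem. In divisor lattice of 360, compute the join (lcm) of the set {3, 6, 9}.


In a divisor lattice, join = lcm (least common multiple).
Compute lcm iteratively: start with first element, then lcm(current, next).
Elements: [3, 6, 9]
lcm(3,6) = 6
lcm(6,9) = 18
Final lcm = 18


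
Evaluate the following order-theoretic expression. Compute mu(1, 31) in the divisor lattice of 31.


In a divisor lattice, mu(a,b) = mu(b/a) where mu is the classical Mobius function.
b/a = 31/1 = 31
Prime factorization of 31: primes [31]
31 is squarefree with 1 prime factor(s), so mu(31) = (-1)^1 = -1


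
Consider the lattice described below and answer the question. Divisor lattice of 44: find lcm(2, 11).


In a divisor lattice, join = lcm (least common multiple).
gcd(2,11) = 1
lcm(2,11) = 2*11/gcd = 22/1 = 22


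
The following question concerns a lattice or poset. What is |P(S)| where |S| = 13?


Power set = 2^n.
2^13 = 8192


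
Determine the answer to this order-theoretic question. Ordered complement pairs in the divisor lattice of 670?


Complement pair (a,b): a meet b = bottom, a join b = top.
Here: gcd(a,b)=1 and lcm(a,b)=670, i.e. a*b=670 with a,b coprime.
Pairs found: (1,670), (2,335), (5,134), (10,67), ... (4 more)
Total ordered pairs: 8


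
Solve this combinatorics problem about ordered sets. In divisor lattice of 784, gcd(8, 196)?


Meet=gcd.
gcd(8,196)=4


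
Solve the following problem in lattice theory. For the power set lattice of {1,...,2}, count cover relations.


A cover relation a -< b holds when a < b with no c strictly between.
Cover relations:
  {} -< {1}
  {} -< {2}
  {1} -< {1,2}
  {2} -< {1,2}
Total: 4


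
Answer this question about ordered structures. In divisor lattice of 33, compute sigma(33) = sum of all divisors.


sigma(n) = sum of divisors.
Divisors of 33: [1, 3, 11, 33]
Sum = 48


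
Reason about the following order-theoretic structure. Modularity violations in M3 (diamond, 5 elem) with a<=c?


Modular law: if a <= c then a v (b ^ c) = (a v b) ^ c.
Check all triples (a,b,c) with a <= c among 5 elements.
This lattice is modular (diamonds M_m and their chain-products are modular).
Total violating triples: 0


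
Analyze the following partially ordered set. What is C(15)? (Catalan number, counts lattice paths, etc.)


C(n) = C(2n, n) / (n+1).
C(30, 15) = 155117520
C(15) = 155117520 / 16 = 9694845


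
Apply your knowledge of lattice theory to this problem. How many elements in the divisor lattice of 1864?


Divisors of 1864: [1, 2, 4, 8, 233, 466, 932, 1864]
Count: 8


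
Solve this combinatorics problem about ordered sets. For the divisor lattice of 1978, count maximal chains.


A maximal chain goes from the minimum element to a maximal element via cover relations.
Counting all min-to-max paths in the cover graph.
Total maximal chains: 6


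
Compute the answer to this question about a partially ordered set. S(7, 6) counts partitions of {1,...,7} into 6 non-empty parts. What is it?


S(n,k) = k*S(n-1,k) + S(n-1,k-1).
S(6,6) = 1, S(6,5) = 15
S(7,6) = 6*1 + 15 = 6 + 15
S(7,6) = 21


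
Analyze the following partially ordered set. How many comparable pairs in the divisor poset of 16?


A comparable pair {a,b} has a < b or b < a in the order.
Count unordered pairs where one element is strictly below the other.
Examples: {1,2}, {1,4}, {1,8}, {1,16}, ...
Total comparable pairs: 10


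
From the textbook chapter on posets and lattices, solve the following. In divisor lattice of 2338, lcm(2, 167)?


Join=lcm.
gcd(2,167)=1
lcm=334


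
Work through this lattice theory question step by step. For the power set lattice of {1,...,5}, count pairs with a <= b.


The order relation is {(a,b) : a <= b}, reflexive so it includes (a,a).
Examples: ({},{}), ({},{1,2}), ({},{1,2,3}), ({},{1,2,3,4}), ({},{1,2,3,4,5}), ...
Total ordered pairs: 243


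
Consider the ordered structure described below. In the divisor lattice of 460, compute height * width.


Height = length of longest chain minus 1; width = size of largest antichain.
A maximum chain: 1 | 23 | 115 | 230 | 460  (height 4).
A maximum antichain: {4, 10, 46, 115}  (width 4).
Product = 4 * 4 = 16


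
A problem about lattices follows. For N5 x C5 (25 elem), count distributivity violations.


Distributive law: a ^ (b v c) = (a ^ b) v (a ^ c).
Check all 25^3 = 15625 ordered triples (a,b,c).
  e.g. a=(b,0), b=(a,0), c=(c,0): lhs=(b,0) != rhs=(a,0)
  e.g. a=(b,0), b=(a,0), c=(c,1): lhs=(b,0) != rhs=(a,0)
Total violating triples: 250


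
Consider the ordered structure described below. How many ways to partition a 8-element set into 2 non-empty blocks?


S(n,k) = k*S(n-1,k) + S(n-1,k-1).
S(7,2) = 63, S(7,1) = 1
S(8,2) = 2*63 + 1 = 126 + 1
S(8,2) = 127


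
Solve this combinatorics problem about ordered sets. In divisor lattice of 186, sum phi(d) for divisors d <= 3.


Divisors of 186 up to 3: [1, 2, 3]
phi values: [1, 1, 2]
Sum = 4


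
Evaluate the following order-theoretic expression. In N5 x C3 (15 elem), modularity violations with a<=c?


Modular law: if a <= c then a v (b ^ c) = (a v b) ^ c.
Check all triples (a,b,c) with a <= c among 15 elements.
  e.g. a=(a,0), b=(c,0), c=(b,0): lhs=(a,0) != rhs=(b,0)
  e.g. a=(a,0), b=(c,1), c=(b,0): lhs=(a,0) != rhs=(b,0)
Total violating triples: 18


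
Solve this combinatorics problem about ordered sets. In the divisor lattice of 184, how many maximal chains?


A maximal chain goes from the minimum element to a maximal element via cover relations.
Counting all min-to-max paths in the cover graph.
Total maximal chains: 4


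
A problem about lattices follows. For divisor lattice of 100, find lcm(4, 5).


In a divisor lattice, join = lcm (least common multiple).
Compute lcm iteratively: start with first element, then lcm(current, next).
Elements: [4, 5]
lcm(4,5) = 20
Final lcm = 20


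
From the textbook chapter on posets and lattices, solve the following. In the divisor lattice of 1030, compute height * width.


Height = length of longest chain minus 1; width = size of largest antichain.
A maximum chain: 1 | 103 | 515 | 1030  (height 3).
A maximum antichain: {2, 5, 103}  (width 3).
Product = 3 * 3 = 9


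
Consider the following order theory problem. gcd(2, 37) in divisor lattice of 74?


Meet=gcd.
gcd(2,37)=1


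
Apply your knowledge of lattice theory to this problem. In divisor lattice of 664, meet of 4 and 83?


In a divisor lattice, meet = gcd (greatest common divisor).
By Euclidean algorithm or factoring: gcd(4,83) = 1


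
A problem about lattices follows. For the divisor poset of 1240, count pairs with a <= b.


The order relation is {(a,b) : a <= b}, reflexive so it includes (a,a).
Examples: (1,1), (1,10), (1,124), (1,1240), (1,155), ...
Total ordered pairs: 90


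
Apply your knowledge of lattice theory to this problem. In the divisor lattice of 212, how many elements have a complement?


An element a is complemented if some b has a meet b = bottom, a join b = top.
a is complemented iff gcd(a, n/a)=1, i.e. a is a unitary divisor of 212.
Complemented elements: 1, 4, 53, 212
Count: 4


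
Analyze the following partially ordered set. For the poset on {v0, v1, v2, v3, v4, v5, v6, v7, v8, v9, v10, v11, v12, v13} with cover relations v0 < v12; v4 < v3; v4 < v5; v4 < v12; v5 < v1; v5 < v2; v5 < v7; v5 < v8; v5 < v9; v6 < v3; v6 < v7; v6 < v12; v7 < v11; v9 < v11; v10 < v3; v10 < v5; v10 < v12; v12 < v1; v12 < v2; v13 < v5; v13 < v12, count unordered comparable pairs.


A comparable pair {a,b} has a < b or b < a in the order.
Count unordered pairs where one element is strictly below the other.
Examples: {v0,v1}, {v0,v2}, {v0,v12}, {v1,v4}, ...
Total comparable pairs: 45


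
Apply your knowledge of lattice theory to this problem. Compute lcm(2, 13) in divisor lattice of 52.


In a divisor lattice, join = lcm (least common multiple).
gcd(2,13) = 1
lcm(2,13) = 2*13/gcd = 26/1 = 26


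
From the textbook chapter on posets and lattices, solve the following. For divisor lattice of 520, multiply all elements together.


Divisors of 520: [1, 2, 4, 5, 8, 10, 13, 20, 26, 40, 52, 65, 104, 130, 260, 520]
Product = n^(d(n)/2) = 520^(16/2)
Product = 5345972853145600000000


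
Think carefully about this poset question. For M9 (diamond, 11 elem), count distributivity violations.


Distributive law: a ^ (b v c) = (a ^ b) v (a ^ c).
Check all 11^3 = 1331 ordered triples (a,b,c).
  e.g. a=a1, b=a2, c=a3: lhs=a1 != rhs=0
  e.g. a=a1, b=a2, c=a4: lhs=a1 != rhs=0
Total violating triples: 504


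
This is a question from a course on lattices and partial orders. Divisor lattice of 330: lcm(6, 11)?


Join=lcm.
gcd(6,11)=1
lcm=66


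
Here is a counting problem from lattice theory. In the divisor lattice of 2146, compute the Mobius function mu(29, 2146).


In a divisor lattice, mu(a,b) = mu(b/a) where mu is the classical Mobius function.
b/a = 2146/29 = 74
Prime factorization of 74: primes [2, 37]
74 is squarefree with 2 prime factor(s), so mu(74) = (-1)^2 = 1


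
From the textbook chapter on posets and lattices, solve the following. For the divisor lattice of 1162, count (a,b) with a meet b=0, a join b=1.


Complement pair (a,b): a meet b = bottom, a join b = top.
Here: gcd(a,b)=1 and lcm(a,b)=1162, i.e. a*b=1162 with a,b coprime.
Pairs found: (1,1162), (2,581), (7,166), (14,83), ... (4 more)
Total ordered pairs: 8


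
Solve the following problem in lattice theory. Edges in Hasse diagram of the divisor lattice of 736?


A cover relation a -< b holds when a < b with no c strictly between.
Cover relations:
  1 -< 2
  1 -< 23
  2 -< 4
  2 -< 46
  4 -< 8
  4 -< 92
  8 -< 16
  8 -< 184
  ...8 more
Total: 16


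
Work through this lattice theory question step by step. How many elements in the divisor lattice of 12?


Divisors of 12: [1, 2, 3, 4, 6, 12]
Count: 6


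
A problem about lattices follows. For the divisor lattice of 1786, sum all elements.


sigma(n) = sum of divisors.
Divisors of 1786: [1, 2, 19, 38, 47, 94, 893, 1786]
Sum = 2880


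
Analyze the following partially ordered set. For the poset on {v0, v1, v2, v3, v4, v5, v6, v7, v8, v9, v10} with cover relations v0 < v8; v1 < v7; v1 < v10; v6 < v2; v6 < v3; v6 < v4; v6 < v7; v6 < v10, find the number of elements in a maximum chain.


A chain is a totally ordered subset; we count the number of elements in a maximum chain.
Compute, for each element x, the size of the longest chain ending at x:
  v0: 1
  v1: 1
  v5: 1
  v6: 1
  v9: 1
  v2: 2
  ...
A maximum chain: v6 < v2
Number of elements in the longest chain: 2


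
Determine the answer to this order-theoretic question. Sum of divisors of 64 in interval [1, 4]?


Interval [1,4] in divisors of 64: [1, 2, 4]
Sum = 7


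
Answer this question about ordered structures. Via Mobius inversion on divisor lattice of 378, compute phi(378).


phi(n) = n * prod_{p|n} (1 - 1/p).
Prime divisors of 378: [2, 3, 7]
phi(378) = 378 * (1 - 1/2) * (1 - 1/3) * (1 - 1/7)
phi(378) = 108


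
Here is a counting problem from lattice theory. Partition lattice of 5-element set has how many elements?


B(n) = number of set partitions of an n-element set.
B(n) satisfies the recurrence: B(n+1) = sum_k C(n,k)*B(k).
B(5) = 52


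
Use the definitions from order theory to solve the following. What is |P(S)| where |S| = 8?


Power set = 2^n.
2^8 = 256


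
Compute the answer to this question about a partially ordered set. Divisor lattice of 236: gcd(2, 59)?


Meet=gcd.
gcd(2,59)=1


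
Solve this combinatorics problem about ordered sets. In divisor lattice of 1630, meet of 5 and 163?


In a divisor lattice, meet = gcd (greatest common divisor).
By Euclidean algorithm or factoring: gcd(5,163) = 1


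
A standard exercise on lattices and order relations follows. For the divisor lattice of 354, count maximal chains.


A maximal chain goes from the minimum element to a maximal element via cover relations.
Counting all min-to-max paths in the cover graph.
Total maximal chains: 6


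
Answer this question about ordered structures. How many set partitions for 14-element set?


B(n) = number of set partitions of an n-element set.
B(n) satisfies the recurrence: B(n+1) = sum_k C(n,k)*B(k).
B(14) = 190899322


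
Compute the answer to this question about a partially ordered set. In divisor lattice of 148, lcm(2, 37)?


Join=lcm.
gcd(2,37)=1
lcm=74


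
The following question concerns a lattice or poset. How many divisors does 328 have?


Divisors of 328: [1, 2, 4, 8, 41, 82, 164, 328]
Count: 8


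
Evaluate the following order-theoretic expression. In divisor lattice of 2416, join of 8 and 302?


In a divisor lattice, join = lcm (least common multiple).
gcd(8,302) = 2
lcm(8,302) = 8*302/gcd = 2416/2 = 1208


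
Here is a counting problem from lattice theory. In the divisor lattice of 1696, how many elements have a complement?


An element a is complemented if some b has a meet b = bottom, a join b = top.
a is complemented iff gcd(a, n/a)=1, i.e. a is a unitary divisor of 1696.
Complemented elements: 1, 32, 53, 1696
Count: 4


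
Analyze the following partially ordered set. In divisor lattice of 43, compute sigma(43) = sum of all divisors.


sigma(n) = sum of divisors.
Divisors of 43: [1, 43]
Sum = 44


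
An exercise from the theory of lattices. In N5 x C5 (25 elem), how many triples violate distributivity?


Distributive law: a ^ (b v c) = (a ^ b) v (a ^ c).
Check all 25^3 = 15625 ordered triples (a,b,c).
  e.g. a=(b,0), b=(a,0), c=(c,0): lhs=(b,0) != rhs=(a,0)
  e.g. a=(b,0), b=(a,0), c=(c,1): lhs=(b,0) != rhs=(a,0)
Total violating triples: 250
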